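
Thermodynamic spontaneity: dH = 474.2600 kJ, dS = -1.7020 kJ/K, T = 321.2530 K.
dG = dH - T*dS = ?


T*dS = 321.2530 * -1.7020 = -546.7726 kJ
dG = 474.2600 + 546.7726 = 1021.0326 kJ (non-spontaneous)

dG = 1021.0326 kJ, non-spontaneous


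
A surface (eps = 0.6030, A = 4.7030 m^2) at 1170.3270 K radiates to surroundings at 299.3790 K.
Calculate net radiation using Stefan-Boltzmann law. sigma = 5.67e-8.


T^4 = 1.8760e+12
Tsurr^4 = 8.0331e+09
Q = 0.6030 * 5.67e-8 * 4.7030 * 1.8679e+12 = 300358.9407 W

300358.9407 W


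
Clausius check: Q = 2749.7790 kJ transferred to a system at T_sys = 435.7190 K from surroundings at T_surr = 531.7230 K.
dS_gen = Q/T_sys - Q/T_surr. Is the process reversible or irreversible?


dS_sys = 2749.7790/435.7190 = 6.3109 kJ/K
dS_surr = -2749.7790/531.7230 = -5.1715 kJ/K
dS_gen = 6.3109 - 5.1715 = 1.1394 kJ/K (irreversible)

dS_gen = 1.1394 kJ/K, irreversible


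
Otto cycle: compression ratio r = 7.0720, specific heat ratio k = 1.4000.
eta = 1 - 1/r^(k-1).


r^(k-1) = 2.1868
eta = 1 - 1/2.1868 = 0.5427 = 54.2719%

54.2719%


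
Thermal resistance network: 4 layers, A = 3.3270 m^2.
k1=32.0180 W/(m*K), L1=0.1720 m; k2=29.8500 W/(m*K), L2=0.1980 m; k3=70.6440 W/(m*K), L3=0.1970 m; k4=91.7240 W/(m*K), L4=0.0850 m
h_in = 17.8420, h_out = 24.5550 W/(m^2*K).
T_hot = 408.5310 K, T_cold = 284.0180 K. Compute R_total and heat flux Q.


R_conv_in = 1/(17.8420*3.3270) = 0.0168
R_1 = 0.1720/(32.0180*3.3270) = 0.0016
R_2 = 0.1980/(29.8500*3.3270) = 0.0020
R_3 = 0.1970/(70.6440*3.3270) = 0.0008
R_4 = 0.0850/(91.7240*3.3270) = 0.0003
R_conv_out = 1/(24.5550*3.3270) = 0.0122
R_total = 0.0338 K/W
Q = 124.5130 / 0.0338 = 3682.4969 W

R_total = 0.0338 K/W, Q = 3682.4969 W


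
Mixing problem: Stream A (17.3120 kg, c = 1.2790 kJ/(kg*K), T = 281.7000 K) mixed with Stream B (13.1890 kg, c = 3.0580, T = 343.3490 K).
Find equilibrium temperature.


num = 20085.3537
den = 62.4740
Tf = 321.4994 K

321.4994 K


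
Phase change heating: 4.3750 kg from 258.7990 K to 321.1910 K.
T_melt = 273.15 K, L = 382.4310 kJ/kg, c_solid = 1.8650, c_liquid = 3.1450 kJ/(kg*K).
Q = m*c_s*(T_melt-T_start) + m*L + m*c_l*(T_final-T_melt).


Q1 (sensible, solid) = 4.3750 * 1.8650 * 14.3510 = 117.0952 kJ
Q2 (latent) = 4.3750 * 382.4310 = 1673.1356 kJ
Q3 (sensible, liquid) = 4.3750 * 3.1450 * 48.0410 = 661.0141 kJ
Q_total = 2451.2449 kJ

2451.2449 kJ


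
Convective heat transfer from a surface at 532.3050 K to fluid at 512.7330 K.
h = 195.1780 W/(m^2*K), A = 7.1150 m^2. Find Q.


dT = 19.5720 K
Q = 195.1780 * 7.1150 * 19.5720 = 27179.4695 W

27179.4695 W


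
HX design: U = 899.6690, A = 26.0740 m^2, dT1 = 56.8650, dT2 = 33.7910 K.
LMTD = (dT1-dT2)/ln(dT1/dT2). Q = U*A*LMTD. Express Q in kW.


LMTD = 44.3317 K
Q = 899.6690 * 26.0740 * 44.3317 = 1039931.2639 W = 1039.9313 kW

1039.9313 kW


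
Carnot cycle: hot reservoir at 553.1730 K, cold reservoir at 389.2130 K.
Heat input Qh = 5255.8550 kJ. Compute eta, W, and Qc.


eta = 1 - 389.2130/553.1730 = 0.2964
W = 0.2964 * 5255.8550 = 1557.8309 kJ
Qc = 5255.8550 - 1557.8309 = 3698.0241 kJ

eta = 29.6399%, W = 1557.8309 kJ, Qc = 3698.0241 kJ


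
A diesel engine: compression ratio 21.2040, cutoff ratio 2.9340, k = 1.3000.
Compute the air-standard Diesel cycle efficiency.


r^(k-1) = 2.4999
rc^k = 4.0523
eta = 0.5144 = 51.4379%

51.4379%


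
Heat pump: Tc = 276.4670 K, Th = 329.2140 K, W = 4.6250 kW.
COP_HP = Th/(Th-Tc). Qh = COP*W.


COP = 329.2140 / 52.7470 = 6.2414
Qh = 6.2414 * 4.6250 = 28.8664 kW

COP = 6.2414, Qh = 28.8664 kW


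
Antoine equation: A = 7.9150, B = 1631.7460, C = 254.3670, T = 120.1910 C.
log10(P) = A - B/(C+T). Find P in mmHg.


C+T = 374.5580
B/(C+T) = 4.3565
log10(P) = 7.9150 - 4.3565 = 3.5585
P = 10^3.5585 = 3618.6162 mmHg

3618.6162 mmHg


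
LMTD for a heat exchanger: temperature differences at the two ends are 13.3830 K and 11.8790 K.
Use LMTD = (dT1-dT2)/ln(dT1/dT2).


dT1/dT2 = 1.1266
ln(dT1/dT2) = 0.1192
LMTD = 1.5040 / 0.1192 = 12.6161 K

12.6161 K


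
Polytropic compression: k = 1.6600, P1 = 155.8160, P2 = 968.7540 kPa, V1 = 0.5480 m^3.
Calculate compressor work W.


(k-1)/k = 0.3976
(P2/P1)^exp = 2.0679
W = 2.5152 * 155.8160 * 0.5480 * (2.0679 - 1) = 229.3427 kJ

229.3427 kJ


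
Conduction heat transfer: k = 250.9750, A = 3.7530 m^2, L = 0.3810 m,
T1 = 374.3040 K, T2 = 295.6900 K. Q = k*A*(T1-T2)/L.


dT = 78.6140 K
Q = 250.9750 * 3.7530 * 78.6140 / 0.3810 = 194349.7320 W

194349.7320 W


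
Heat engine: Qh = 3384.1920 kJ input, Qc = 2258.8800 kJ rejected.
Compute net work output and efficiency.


W = 3384.1920 - 2258.8800 = 1125.3120 kJ
eta = 1125.3120 / 3384.1920 = 0.3325 = 33.2520%

W = 1125.3120 kJ, eta = 33.2520%


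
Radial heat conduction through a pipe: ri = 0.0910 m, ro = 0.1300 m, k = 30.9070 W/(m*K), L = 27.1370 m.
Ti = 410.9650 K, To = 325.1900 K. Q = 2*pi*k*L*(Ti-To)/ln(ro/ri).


dT = 85.7750 K
ln(ro/ri) = 0.3567
Q = 2*pi*30.9070*27.1370*85.7750 / 0.3567 = 1267321.1426 W

1267321.1426 W


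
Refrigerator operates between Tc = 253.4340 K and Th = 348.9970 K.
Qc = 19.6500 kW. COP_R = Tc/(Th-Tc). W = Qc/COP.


COP = 253.4340 / 95.5630 = 2.6520
W = 19.6500 / 2.6520 = 7.4095 kW

COP = 2.6520, W = 7.4095 kW


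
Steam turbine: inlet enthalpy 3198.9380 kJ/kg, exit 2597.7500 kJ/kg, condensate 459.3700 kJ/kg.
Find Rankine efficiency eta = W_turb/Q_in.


W = 601.1880 kJ/kg
Q_in = 2739.5680 kJ/kg
eta = 0.2194 = 21.9446%

eta = 21.9446%


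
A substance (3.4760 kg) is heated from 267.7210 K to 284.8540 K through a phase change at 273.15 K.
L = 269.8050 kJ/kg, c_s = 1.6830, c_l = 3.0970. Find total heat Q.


Q1 (sensible, solid) = 3.4760 * 1.6830 * 5.4290 = 31.7602 kJ
Q2 (latent) = 3.4760 * 269.8050 = 937.8422 kJ
Q3 (sensible, liquid) = 3.4760 * 3.0970 * 11.7040 = 125.9956 kJ
Q_total = 1095.5980 kJ

1095.5980 kJ


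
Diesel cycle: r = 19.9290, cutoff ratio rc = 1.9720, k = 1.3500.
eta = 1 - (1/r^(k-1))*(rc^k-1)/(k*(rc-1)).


r^(k-1) = 2.8498
rc^k = 2.5011
eta = 0.5986 = 59.8599%

59.8599%


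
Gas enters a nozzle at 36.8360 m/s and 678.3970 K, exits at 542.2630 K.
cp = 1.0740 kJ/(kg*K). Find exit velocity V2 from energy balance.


dT = 136.1340 K
2*cp*1000*dT = 292415.8320
V1^2 = 1356.8909
V2 = sqrt(293772.7229) = 542.0080 m/s

542.0080 m/s


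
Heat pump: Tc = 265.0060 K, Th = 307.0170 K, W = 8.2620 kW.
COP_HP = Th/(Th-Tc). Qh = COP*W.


COP = 307.0170 / 42.0110 = 7.3080
Qh = 7.3080 * 8.2620 = 60.3788 kW

COP = 7.3080, Qh = 60.3788 kW


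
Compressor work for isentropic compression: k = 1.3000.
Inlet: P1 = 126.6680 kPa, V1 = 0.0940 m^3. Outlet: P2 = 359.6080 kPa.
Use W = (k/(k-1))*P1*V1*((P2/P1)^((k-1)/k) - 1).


(k-1)/k = 0.2308
(P2/P1)^exp = 1.2723
W = 4.3333 * 126.6680 * 0.0940 * (1.2723 - 1) = 14.0476 kJ

14.0476 kJ


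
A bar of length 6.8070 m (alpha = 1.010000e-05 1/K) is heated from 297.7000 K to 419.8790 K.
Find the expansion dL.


dT = 122.1790 K
dL = 1.010000e-05 * 6.8070 * 122.1790 = 0.008400 m
L_final = 6.815400 m

dL = 0.008400 m


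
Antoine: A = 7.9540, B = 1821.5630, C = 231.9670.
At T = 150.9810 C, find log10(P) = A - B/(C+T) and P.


C+T = 382.9480
B/(C+T) = 4.7567
log10(P) = 7.9540 - 4.7567 = 3.1973
P = 10^3.1973 = 1575.1250 mmHg

1575.1250 mmHg


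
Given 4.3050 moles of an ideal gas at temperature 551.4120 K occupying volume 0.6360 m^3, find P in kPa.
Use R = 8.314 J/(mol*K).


P = nRT/V = 4.3050 * 8.314 * 551.4120 / 0.6360
= 19736.0115 / 0.6360 = 31031.4646 Pa = 31.0315 kPa

31.0315 kPa


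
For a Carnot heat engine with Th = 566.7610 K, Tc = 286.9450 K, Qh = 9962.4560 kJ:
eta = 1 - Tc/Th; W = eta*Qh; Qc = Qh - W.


eta = 1 - 286.9450/566.7610 = 0.4937
W = 0.4937 * 9962.4560 = 4918.5717 kJ
Qc = 9962.4560 - 4918.5717 = 5043.8843 kJ

eta = 49.3711%, W = 4918.5717 kJ, Qc = 5043.8843 kJ


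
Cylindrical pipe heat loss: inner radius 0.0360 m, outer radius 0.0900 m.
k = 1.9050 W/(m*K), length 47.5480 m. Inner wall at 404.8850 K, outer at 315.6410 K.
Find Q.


dT = 89.2440 K
ln(ro/ri) = 0.9163
Q = 2*pi*1.9050*47.5480*89.2440 / 0.9163 = 55431.0157 W

55431.0157 W


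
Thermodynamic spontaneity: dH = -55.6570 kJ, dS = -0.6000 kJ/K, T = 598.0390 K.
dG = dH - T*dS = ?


T*dS = 598.0390 * -0.6000 = -358.8234 kJ
dG = -55.6570 + 358.8234 = 303.1664 kJ (non-spontaneous)

dG = 303.1664 kJ, non-spontaneous


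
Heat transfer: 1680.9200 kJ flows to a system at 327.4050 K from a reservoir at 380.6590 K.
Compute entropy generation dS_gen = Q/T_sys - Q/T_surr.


dS_sys = 1680.9200/327.4050 = 5.1341 kJ/K
dS_surr = -1680.9200/380.6590 = -4.4158 kJ/K
dS_gen = 5.1341 - 4.4158 = 0.7183 kJ/K (irreversible)

dS_gen = 0.7183 kJ/K, irreversible


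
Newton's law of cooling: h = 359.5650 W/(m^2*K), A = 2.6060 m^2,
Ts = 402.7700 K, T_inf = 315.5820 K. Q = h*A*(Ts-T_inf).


dT = 87.1880 K
Q = 359.5650 * 2.6060 * 87.1880 = 81697.4569 W

81697.4569 W


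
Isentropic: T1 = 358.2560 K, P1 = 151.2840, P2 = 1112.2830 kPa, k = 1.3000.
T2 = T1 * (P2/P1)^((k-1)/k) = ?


(k-1)/k = 0.2308
(P2/P1)^exp = 1.5847
T2 = 358.2560 * 1.5847 = 567.7238 K

567.7238 K


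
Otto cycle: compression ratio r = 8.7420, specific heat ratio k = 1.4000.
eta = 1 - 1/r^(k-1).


r^(k-1) = 2.3804
eta = 1 - 1/2.3804 = 0.5799 = 57.9897%

57.9897%


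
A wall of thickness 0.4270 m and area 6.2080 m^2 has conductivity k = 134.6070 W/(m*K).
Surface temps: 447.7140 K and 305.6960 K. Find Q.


dT = 142.0180 K
Q = 134.6070 * 6.2080 * 142.0180 / 0.4270 = 277929.6437 W

277929.6437 W


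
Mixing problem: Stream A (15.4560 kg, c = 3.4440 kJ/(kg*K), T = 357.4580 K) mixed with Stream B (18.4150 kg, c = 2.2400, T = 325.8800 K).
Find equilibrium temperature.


num = 32470.0748
den = 94.4801
Tf = 343.6712 K

343.6712 K


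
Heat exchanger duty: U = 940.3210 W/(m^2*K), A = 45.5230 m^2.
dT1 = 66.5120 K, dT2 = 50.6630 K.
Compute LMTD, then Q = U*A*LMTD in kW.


LMTD = 58.2285 K
Q = 940.3210 * 45.5230 * 58.2285 = 2492540.7090 W = 2492.5407 kW

2492.5407 kW


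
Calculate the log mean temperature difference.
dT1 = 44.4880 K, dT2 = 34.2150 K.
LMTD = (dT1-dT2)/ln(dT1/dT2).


dT1/dT2 = 1.3002
ln(dT1/dT2) = 0.2626
LMTD = 10.2730 / 0.2626 = 39.1270 K

39.1270 K


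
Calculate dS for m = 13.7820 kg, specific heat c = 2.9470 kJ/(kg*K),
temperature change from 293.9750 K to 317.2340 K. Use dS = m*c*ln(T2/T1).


T2/T1 = 1.0791
ln(T2/T1) = 0.0761
dS = 13.7820 * 2.9470 * 0.0761 = 3.0927 kJ/K

3.0927 kJ/K


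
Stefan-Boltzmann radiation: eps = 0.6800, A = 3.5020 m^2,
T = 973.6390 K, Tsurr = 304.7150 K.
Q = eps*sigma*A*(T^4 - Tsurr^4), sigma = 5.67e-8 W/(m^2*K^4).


T^4 = 8.9865e+11
Tsurr^4 = 8.6214e+09
Q = 0.6800 * 5.67e-8 * 3.5020 * 8.9003e+11 = 120174.7922 W

120174.7922 W


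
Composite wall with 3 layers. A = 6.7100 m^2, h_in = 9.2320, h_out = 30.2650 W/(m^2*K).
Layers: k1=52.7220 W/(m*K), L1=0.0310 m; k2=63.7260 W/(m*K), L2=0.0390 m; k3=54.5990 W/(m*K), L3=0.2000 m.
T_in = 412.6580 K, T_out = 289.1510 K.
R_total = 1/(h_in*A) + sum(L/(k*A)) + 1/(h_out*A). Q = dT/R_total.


R_conv_in = 1/(9.2320*6.7100) = 0.0161
R_1 = 0.0310/(52.7220*6.7100) = 8.7629e-05
R_2 = 0.0390/(63.7260*6.7100) = 9.1206e-05
R_3 = 0.2000/(54.5990*6.7100) = 0.0005
R_conv_out = 1/(30.2650*6.7100) = 0.0049
R_total = 0.0218 K/W
Q = 123.5070 / 0.0218 = 5667.5737 W

R_total = 0.0218 K/W, Q = 5667.5737 W


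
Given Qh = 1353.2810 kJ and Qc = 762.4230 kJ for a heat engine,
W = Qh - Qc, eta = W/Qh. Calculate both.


W = 1353.2810 - 762.4230 = 590.8580 kJ
eta = 590.8580 / 1353.2810 = 0.4366 = 43.6611%

W = 590.8580 kJ, eta = 43.6611%


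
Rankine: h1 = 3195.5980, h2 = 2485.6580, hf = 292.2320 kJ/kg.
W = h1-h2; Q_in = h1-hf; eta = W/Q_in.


W = 709.9400 kJ/kg
Q_in = 2903.3660 kJ/kg
eta = 0.2445 = 24.4523%

eta = 24.4523%


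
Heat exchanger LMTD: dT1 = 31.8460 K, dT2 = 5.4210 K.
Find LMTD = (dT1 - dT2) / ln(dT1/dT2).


dT1/dT2 = 5.8746
ln(dT1/dT2) = 1.7706
LMTD = 26.4250 / 1.7706 = 14.9241 K

14.9241 K


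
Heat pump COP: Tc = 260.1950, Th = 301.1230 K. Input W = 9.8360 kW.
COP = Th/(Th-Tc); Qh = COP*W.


COP = 301.1230 / 40.9280 = 7.3574
Qh = 7.3574 * 9.8360 = 72.3672 kW

COP = 7.3574, Qh = 72.3672 kW


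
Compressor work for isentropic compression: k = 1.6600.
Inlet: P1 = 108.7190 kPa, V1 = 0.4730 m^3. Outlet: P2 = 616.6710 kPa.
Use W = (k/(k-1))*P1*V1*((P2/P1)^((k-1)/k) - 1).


(k-1)/k = 0.3976
(P2/P1)^exp = 1.9938
W = 2.5152 * 108.7190 * 0.4730 * (1.9938 - 1) = 128.5383 kJ

128.5383 kJ


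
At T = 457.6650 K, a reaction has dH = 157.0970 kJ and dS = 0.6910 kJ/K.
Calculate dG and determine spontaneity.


T*dS = 457.6650 * 0.6910 = 316.2465 kJ
dG = 157.0970 - 316.2465 = -159.1495 kJ (spontaneous)

dG = -159.1495 kJ, spontaneous


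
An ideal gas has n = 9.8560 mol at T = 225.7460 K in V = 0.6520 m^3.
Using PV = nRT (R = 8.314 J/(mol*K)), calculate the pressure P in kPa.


P = nRT/V = 9.8560 * 8.314 * 225.7460 / 0.6520
= 18498.2557 / 0.6520 = 28371.5578 Pa = 28.3716 kPa

28.3716 kPa


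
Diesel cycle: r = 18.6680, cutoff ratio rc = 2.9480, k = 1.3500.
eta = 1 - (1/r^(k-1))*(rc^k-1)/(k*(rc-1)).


r^(k-1) = 2.7854
rc^k = 4.3039
eta = 0.5490 = 54.8955%

54.8955%


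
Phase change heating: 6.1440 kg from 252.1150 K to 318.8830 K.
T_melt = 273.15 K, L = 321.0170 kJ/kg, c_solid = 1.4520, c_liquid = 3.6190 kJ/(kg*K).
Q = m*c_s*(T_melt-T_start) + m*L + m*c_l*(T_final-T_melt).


Q1 (sensible, solid) = 6.1440 * 1.4520 * 21.0350 = 187.6551 kJ
Q2 (latent) = 6.1440 * 321.0170 = 1972.3284 kJ
Q3 (sensible, liquid) = 6.1440 * 3.6190 * 45.7330 = 1016.8795 kJ
Q_total = 3176.8630 kJ

3176.8630 kJ


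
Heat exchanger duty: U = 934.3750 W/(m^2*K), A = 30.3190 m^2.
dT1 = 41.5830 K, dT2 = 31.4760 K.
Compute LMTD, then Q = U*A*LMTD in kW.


LMTD = 36.2953 K
Q = 934.3750 * 30.3190 * 36.2953 = 1028220.0037 W = 1028.2200 kW

1028.2200 kW


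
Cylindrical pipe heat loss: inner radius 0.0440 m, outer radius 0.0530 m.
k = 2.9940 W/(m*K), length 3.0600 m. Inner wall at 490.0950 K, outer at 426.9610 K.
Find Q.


dT = 63.1340 K
ln(ro/ri) = 0.1861
Q = 2*pi*2.9940*3.0600*63.1340 / 0.1861 = 19528.3119 W

19528.3119 W


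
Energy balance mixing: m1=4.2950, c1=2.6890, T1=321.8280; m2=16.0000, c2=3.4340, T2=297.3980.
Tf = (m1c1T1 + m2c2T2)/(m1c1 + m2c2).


num = 20057.1094
den = 66.4933
Tf = 301.6413 K

301.6413 K


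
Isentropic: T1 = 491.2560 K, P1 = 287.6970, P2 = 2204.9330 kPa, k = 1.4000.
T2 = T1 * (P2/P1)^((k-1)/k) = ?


(k-1)/k = 0.2857
(P2/P1)^exp = 1.7894
T2 = 491.2560 * 1.7894 = 879.0443 K

879.0443 K


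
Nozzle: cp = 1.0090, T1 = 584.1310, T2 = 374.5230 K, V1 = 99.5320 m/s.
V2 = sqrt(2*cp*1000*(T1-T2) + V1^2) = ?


dT = 209.6080 K
2*cp*1000*dT = 422988.9440
V1^2 = 9906.6190
V2 = sqrt(432895.5630) = 657.9480 m/s

657.9480 m/s


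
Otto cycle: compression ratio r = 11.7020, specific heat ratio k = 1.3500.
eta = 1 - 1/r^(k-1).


r^(k-1) = 2.3653
eta = 1 - 1/2.3653 = 0.5772 = 57.7225%

57.7225%


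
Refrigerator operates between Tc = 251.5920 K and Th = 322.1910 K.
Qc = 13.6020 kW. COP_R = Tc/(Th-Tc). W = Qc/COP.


COP = 251.5920 / 70.5990 = 3.5637
W = 13.6020 / 3.5637 = 3.8168 kW

COP = 3.5637, W = 3.8168 kW


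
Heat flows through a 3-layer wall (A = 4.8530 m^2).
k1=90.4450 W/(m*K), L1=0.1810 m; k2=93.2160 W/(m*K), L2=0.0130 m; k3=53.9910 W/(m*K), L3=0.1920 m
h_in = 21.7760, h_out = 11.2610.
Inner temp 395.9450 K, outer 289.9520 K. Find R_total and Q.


R_conv_in = 1/(21.7760*4.8530) = 0.0095
R_1 = 0.1810/(90.4450*4.8530) = 0.0004
R_2 = 0.0130/(93.2160*4.8530) = 2.8737e-05
R_3 = 0.1920/(53.9910*4.8530) = 0.0007
R_conv_out = 1/(11.2610*4.8530) = 0.0183
R_total = 0.0289 K/W
Q = 105.9930 / 0.0289 = 3663.1560 W

R_total = 0.0289 K/W, Q = 3663.1560 W


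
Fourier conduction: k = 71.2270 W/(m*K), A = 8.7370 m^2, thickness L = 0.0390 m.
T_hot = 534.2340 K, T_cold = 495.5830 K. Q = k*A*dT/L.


dT = 38.6510 K
Q = 71.2270 * 8.7370 * 38.6510 / 0.0390 = 616741.4197 W

616741.4197 W


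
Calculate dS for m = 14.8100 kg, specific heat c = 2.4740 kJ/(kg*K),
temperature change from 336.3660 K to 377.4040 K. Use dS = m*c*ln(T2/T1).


T2/T1 = 1.1220
ln(T2/T1) = 0.1151
dS = 14.8100 * 2.4740 * 0.1151 = 4.2179 kJ/K

4.2179 kJ/K


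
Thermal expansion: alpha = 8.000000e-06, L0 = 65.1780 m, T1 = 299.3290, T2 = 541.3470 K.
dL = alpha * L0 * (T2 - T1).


dT = 242.0180 K
dL = 8.000000e-06 * 65.1780 * 242.0180 = 0.126194 m
L_final = 65.304194 m

dL = 0.126194 m


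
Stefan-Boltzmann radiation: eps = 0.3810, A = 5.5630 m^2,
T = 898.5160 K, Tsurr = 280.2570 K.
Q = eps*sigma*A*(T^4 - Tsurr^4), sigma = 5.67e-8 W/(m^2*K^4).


T^4 = 6.5178e+11
Tsurr^4 = 6.1692e+09
Q = 0.3810 * 5.67e-8 * 5.5630 * 6.4561e+11 = 77587.2147 W

77587.2147 W


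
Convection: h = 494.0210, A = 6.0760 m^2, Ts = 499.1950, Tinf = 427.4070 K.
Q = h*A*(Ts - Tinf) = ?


dT = 71.7880 K
Q = 494.0210 * 6.0760 * 71.7880 = 215484.0005 W

215484.0005 W


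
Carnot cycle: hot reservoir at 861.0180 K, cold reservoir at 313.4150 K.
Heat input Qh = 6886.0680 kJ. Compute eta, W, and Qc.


eta = 1 - 313.4150/861.0180 = 0.6360
W = 0.6360 * 6886.0680 = 4379.5037 kJ
Qc = 6886.0680 - 4379.5037 = 2506.5643 kJ

eta = 63.5995%, W = 4379.5037 kJ, Qc = 2506.5643 kJ


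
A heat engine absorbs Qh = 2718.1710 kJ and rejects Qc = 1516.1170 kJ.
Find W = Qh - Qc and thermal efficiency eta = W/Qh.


W = 2718.1710 - 1516.1170 = 1202.0540 kJ
eta = 1202.0540 / 2718.1710 = 0.4422 = 44.2229%

W = 1202.0540 kJ, eta = 44.2229%


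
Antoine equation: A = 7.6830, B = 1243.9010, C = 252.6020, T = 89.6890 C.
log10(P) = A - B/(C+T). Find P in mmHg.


C+T = 342.2910
B/(C+T) = 3.6340
log10(P) = 7.6830 - 3.6340 = 4.0490
P = 10^4.0490 = 11193.2112 mmHg

11193.2112 mmHg


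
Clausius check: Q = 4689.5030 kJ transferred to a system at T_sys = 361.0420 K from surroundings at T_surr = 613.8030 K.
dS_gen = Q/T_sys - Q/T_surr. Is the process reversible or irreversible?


dS_sys = 4689.5030/361.0420 = 12.9888 kJ/K
dS_surr = -4689.5030/613.8030 = -7.6401 kJ/K
dS_gen = 12.9888 - 7.6401 = 5.3487 kJ/K (irreversible)

dS_gen = 5.3487 kJ/K, irreversible


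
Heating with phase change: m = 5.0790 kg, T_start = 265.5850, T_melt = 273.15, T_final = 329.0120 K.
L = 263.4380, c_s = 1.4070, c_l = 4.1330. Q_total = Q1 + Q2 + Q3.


Q1 (sensible, solid) = 5.0790 * 1.4070 * 7.5650 = 54.0606 kJ
Q2 (latent) = 5.0790 * 263.4380 = 1338.0016 kJ
Q3 (sensible, liquid) = 5.0790 * 4.1330 * 55.8620 = 1172.6276 kJ
Q_total = 2564.6898 kJ

2564.6898 kJ


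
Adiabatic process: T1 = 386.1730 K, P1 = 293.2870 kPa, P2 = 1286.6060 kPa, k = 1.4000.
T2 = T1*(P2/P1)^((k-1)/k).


(k-1)/k = 0.2857
(P2/P1)^exp = 1.5257
T2 = 386.1730 * 1.5257 = 589.1883 K

589.1883 K


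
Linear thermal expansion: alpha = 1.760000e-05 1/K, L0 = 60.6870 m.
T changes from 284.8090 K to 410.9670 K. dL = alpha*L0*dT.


dT = 126.1580 K
dL = 1.760000e-05 * 60.6870 * 126.1580 = 0.134748 m
L_final = 60.821748 m

dL = 0.134748 m


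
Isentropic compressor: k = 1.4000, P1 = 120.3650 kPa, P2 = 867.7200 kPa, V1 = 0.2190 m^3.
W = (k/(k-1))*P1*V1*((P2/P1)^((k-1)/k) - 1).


(k-1)/k = 0.2857
(P2/P1)^exp = 1.7584
W = 3.5000 * 120.3650 * 0.2190 * (1.7584 - 1) = 69.9663 kJ

69.9663 kJ


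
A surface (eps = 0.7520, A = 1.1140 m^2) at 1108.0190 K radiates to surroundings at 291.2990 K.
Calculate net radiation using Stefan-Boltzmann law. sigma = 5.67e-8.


T^4 = 1.5073e+12
Tsurr^4 = 7.2004e+09
Q = 0.7520 * 5.67e-8 * 1.1140 * 1.5001e+12 = 71251.7061 W

71251.7061 W


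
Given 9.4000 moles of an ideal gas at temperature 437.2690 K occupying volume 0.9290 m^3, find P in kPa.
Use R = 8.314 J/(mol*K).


P = nRT/V = 9.4000 * 8.314 * 437.2690 / 0.9290
= 34173.2720 / 0.9290 = 36785.0075 Pa = 36.7850 kPa

36.7850 kPa


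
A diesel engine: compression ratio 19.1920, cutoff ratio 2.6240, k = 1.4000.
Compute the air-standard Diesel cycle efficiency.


r^(k-1) = 3.2602
rc^k = 3.8597
eta = 0.6142 = 61.4208%

61.4208%


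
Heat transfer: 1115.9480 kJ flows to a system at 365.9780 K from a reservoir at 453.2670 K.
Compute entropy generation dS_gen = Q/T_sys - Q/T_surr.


dS_sys = 1115.9480/365.9780 = 3.0492 kJ/K
dS_surr = -1115.9480/453.2670 = -2.4620 kJ/K
dS_gen = 3.0492 - 2.4620 = 0.5872 kJ/K (irreversible)

dS_gen = 0.5872 kJ/K, irreversible


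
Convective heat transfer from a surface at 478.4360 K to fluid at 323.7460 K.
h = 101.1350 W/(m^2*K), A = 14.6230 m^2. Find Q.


dT = 154.6900 K
Q = 101.1350 * 14.6230 * 154.6900 = 228770.5932 W

228770.5932 W


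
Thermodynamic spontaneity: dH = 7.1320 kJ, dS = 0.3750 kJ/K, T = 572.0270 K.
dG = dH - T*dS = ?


T*dS = 572.0270 * 0.3750 = 214.5101 kJ
dG = 7.1320 - 214.5101 = -207.3781 kJ (spontaneous)

dG = -207.3781 kJ, spontaneous


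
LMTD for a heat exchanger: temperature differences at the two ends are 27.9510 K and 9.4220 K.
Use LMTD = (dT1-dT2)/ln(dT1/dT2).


dT1/dT2 = 2.9666
ln(dT1/dT2) = 1.0874
LMTD = 18.5290 / 1.0874 = 17.0396 K

17.0396 K


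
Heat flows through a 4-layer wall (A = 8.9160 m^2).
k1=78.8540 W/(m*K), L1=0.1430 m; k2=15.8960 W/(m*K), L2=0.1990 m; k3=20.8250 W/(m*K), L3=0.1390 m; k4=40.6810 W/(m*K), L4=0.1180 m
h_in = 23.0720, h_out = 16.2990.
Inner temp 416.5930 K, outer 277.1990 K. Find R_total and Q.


R_conv_in = 1/(23.0720*8.9160) = 0.0049
R_1 = 0.1430/(78.8540*8.9160) = 0.0002
R_2 = 0.1990/(15.8960*8.9160) = 0.0014
R_3 = 0.1390/(20.8250*8.9160) = 0.0007
R_4 = 0.1180/(40.6810*8.9160) = 0.0003
R_conv_out = 1/(16.2990*8.9160) = 0.0069
R_total = 0.0144 K/W
Q = 139.3940 / 0.0144 = 9664.0855 W

R_total = 0.0144 K/W, Q = 9664.0855 W


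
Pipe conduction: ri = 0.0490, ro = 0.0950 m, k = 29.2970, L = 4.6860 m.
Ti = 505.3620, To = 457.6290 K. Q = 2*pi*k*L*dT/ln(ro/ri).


dT = 47.7330 K
ln(ro/ri) = 0.6621
Q = 2*pi*29.2970*4.6860*47.7330 / 0.6621 = 62191.1975 W

62191.1975 W


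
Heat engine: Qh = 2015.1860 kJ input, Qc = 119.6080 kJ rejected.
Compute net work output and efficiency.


W = 2015.1860 - 119.6080 = 1895.5780 kJ
eta = 1895.5780 / 2015.1860 = 0.9406 = 94.0647%

W = 1895.5780 kJ, eta = 94.0647%


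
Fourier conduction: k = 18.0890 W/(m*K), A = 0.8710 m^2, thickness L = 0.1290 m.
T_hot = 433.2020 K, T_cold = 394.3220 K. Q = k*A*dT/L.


dT = 38.8800 K
Q = 18.0890 * 0.8710 * 38.8800 / 0.1290 = 4748.6401 W

4748.6401 W


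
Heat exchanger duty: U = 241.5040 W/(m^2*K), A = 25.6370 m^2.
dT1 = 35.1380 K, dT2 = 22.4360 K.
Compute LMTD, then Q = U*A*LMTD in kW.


LMTD = 28.3137 K
Q = 241.5040 * 25.6370 * 28.3137 = 175302.6731 W = 175.3027 kW

175.3027 kW


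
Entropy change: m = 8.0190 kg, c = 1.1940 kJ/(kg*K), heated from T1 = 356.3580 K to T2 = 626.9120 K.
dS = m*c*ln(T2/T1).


T2/T1 = 1.7592
ln(T2/T1) = 0.5649
dS = 8.0190 * 1.1940 * 0.5649 = 5.4085 kJ/K

5.4085 kJ/K


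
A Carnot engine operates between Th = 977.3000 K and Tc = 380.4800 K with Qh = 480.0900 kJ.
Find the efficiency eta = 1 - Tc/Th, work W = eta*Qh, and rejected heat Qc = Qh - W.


eta = 1 - 380.4800/977.3000 = 0.6107
W = 0.6107 * 480.0900 = 293.1826 kJ
Qc = 480.0900 - 293.1826 = 186.9074 kJ

eta = 61.0682%, W = 293.1826 kJ, Qc = 186.9074 kJ


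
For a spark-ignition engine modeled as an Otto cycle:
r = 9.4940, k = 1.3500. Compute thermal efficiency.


r^(k-1) = 2.1984
eta = 1 - 1/2.1984 = 0.5451 = 54.5124%

54.5124%


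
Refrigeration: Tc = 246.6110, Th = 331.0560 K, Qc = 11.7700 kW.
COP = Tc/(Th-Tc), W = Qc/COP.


COP = 246.6110 / 84.4450 = 2.9204
W = 11.7700 / 2.9204 = 4.0303 kW

COP = 2.9204, W = 4.0303 kW


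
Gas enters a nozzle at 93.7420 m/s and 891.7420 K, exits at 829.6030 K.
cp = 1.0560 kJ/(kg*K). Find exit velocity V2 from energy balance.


dT = 62.1390 K
2*cp*1000*dT = 131237.5680
V1^2 = 8787.5626
V2 = sqrt(140025.1306) = 374.1993 m/s

374.1993 m/s


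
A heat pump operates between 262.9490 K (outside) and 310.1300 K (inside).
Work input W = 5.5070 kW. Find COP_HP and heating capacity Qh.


COP = 310.1300 / 47.1810 = 6.5732
Qh = 6.5732 * 5.5070 = 36.1986 kW

COP = 6.5732, Qh = 36.1986 kW


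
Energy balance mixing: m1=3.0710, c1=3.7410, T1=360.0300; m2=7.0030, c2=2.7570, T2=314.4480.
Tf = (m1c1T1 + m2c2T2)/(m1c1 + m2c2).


num = 10207.3774
den = 30.7959
Tf = 331.4527 K

331.4527 K


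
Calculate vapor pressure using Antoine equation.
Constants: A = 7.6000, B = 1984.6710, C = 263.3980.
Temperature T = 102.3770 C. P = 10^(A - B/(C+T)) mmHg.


C+T = 365.7750
B/(C+T) = 5.4259
log10(P) = 7.6000 - 5.4259 = 2.1741
P = 10^2.1741 = 149.3021 mmHg

149.3021 mmHg


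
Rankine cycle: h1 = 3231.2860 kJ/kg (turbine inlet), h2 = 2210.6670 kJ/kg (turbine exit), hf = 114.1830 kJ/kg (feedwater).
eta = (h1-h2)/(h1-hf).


W = 1020.6190 kJ/kg
Q_in = 3117.1030 kJ/kg
eta = 0.3274 = 32.7425%

eta = 32.7425%


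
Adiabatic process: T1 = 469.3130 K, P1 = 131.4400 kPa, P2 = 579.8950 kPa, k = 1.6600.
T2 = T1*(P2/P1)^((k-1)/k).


(k-1)/k = 0.3976
(P2/P1)^exp = 1.8042
T2 = 469.3130 * 1.8042 = 846.7555 K

846.7555 K


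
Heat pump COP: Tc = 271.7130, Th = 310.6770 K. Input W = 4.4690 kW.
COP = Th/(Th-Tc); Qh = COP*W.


COP = 310.6770 / 38.9640 = 7.9734
Qh = 7.9734 * 4.4690 = 35.6333 kW

COP = 7.9734, Qh = 35.6333 kW


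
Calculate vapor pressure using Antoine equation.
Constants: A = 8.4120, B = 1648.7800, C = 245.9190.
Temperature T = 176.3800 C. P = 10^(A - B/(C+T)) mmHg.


C+T = 422.2990
B/(C+T) = 3.9043
log10(P) = 8.4120 - 3.9043 = 4.5077
P = 10^4.5077 = 32188.7937 mmHg

32188.7937 mmHg


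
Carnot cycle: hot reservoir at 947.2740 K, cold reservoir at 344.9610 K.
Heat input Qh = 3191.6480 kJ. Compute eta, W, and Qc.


eta = 1 - 344.9610/947.2740 = 0.6358
W = 0.6358 * 3191.6480 = 2029.3717 kJ
Qc = 3191.6480 - 2029.3717 = 1162.2763 kJ

eta = 63.5838%, W = 2029.3717 kJ, Qc = 1162.2763 kJ


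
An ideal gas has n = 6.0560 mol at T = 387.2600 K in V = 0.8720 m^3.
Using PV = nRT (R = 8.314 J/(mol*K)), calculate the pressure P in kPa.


P = nRT/V = 6.0560 * 8.314 * 387.2600 / 0.8720
= 19498.3799 / 0.8720 = 22360.5274 Pa = 22.3605 kPa

22.3605 kPa


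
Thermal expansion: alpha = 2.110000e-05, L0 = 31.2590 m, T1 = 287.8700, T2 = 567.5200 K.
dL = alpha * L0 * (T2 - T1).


dT = 279.6500 K
dL = 2.110000e-05 * 31.2590 * 279.6500 = 0.184447 m
L_final = 31.443447 m

dL = 0.184447 m


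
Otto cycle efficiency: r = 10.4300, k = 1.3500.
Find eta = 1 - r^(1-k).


r^(k-1) = 2.2720
eta = 1 - 1/2.2720 = 0.5599 = 55.9850%

55.9850%


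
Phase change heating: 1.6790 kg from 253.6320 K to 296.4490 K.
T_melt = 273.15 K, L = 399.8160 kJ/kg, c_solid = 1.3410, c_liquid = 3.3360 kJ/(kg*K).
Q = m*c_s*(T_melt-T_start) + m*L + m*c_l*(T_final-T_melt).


Q1 (sensible, solid) = 1.6790 * 1.3410 * 19.5180 = 43.9455 kJ
Q2 (latent) = 1.6790 * 399.8160 = 671.2911 kJ
Q3 (sensible, liquid) = 1.6790 * 3.3360 * 23.2990 = 130.5011 kJ
Q_total = 845.7377 kJ

845.7377 kJ


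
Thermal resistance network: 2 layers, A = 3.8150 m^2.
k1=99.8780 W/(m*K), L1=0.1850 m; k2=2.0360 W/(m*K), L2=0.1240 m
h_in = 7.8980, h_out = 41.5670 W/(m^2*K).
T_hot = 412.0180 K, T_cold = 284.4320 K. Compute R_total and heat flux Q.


R_conv_in = 1/(7.8980*3.8150) = 0.0332
R_1 = 0.1850/(99.8780*3.8150) = 0.0005
R_2 = 0.1240/(2.0360*3.8150) = 0.0160
R_conv_out = 1/(41.5670*3.8150) = 0.0063
R_total = 0.0559 K/W
Q = 127.5860 / 0.0559 = 2280.5859 W

R_total = 0.0559 K/W, Q = 2280.5859 W


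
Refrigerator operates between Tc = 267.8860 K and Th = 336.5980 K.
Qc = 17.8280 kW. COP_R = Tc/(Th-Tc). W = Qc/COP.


COP = 267.8860 / 68.7120 = 3.8987
W = 17.8280 / 3.8987 = 4.5728 kW

COP = 3.8987, W = 4.5728 kW


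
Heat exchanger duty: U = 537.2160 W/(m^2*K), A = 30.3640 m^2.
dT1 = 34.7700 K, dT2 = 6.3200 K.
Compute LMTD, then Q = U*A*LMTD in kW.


LMTD = 16.6859 K
Q = 537.2160 * 30.3640 * 16.6859 = 272180.3110 W = 272.1803 kW

272.1803 kW


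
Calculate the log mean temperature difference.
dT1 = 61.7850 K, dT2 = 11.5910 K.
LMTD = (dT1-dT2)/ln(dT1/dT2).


dT1/dT2 = 5.3304
ln(dT1/dT2) = 1.6734
LMTD = 50.1940 / 1.6734 = 29.9947 K

29.9947 K


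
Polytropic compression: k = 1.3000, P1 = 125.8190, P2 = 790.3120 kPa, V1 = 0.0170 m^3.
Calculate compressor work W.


(k-1)/k = 0.2308
(P2/P1)^exp = 1.5281
W = 4.3333 * 125.8190 * 0.0170 * (1.5281 - 1) = 4.8952 kJ

4.8952 kJ


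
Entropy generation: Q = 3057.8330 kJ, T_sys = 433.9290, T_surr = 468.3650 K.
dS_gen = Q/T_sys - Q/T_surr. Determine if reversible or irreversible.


dS_sys = 3057.8330/433.9290 = 7.0469 kJ/K
dS_surr = -3057.8330/468.3650 = -6.5287 kJ/K
dS_gen = 7.0469 - 6.5287 = 0.5181 kJ/K (irreversible)

dS_gen = 0.5181 kJ/K, irreversible


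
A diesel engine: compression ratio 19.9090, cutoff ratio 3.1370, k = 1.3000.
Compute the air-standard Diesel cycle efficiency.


r^(k-1) = 2.4531
rc^k = 4.4205
eta = 0.4981 = 49.8093%

49.8093%


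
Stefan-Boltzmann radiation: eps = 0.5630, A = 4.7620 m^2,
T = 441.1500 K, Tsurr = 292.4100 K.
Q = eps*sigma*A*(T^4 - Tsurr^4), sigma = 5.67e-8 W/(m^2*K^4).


T^4 = 3.7874e+10
Tsurr^4 = 7.3109e+09
Q = 0.5630 * 5.67e-8 * 4.7620 * 3.0563e+10 = 4646.0473 W

4646.0473 W


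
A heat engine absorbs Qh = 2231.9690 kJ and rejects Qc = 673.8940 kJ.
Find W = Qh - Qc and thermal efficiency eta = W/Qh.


W = 2231.9690 - 673.8940 = 1558.0750 kJ
eta = 1558.0750 / 2231.9690 = 0.6981 = 69.8072%

W = 1558.0750 kJ, eta = 69.8072%


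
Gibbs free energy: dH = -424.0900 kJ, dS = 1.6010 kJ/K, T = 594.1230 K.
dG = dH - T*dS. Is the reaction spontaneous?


T*dS = 594.1230 * 1.6010 = 951.1909 kJ
dG = -424.0900 - 951.1909 = -1375.2809 kJ (spontaneous)

dG = -1375.2809 kJ, spontaneous


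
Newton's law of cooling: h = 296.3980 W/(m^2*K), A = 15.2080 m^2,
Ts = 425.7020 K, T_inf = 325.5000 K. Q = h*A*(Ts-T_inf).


dT = 100.2020 K
Q = 296.3980 * 15.2080 * 100.2020 = 451672.6178 W

451672.6178 W


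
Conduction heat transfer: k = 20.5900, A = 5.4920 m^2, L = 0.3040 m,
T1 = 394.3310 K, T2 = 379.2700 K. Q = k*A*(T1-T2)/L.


dT = 15.0610 K
Q = 20.5900 * 5.4920 * 15.0610 / 0.3040 = 5602.3095 W

5602.3095 W


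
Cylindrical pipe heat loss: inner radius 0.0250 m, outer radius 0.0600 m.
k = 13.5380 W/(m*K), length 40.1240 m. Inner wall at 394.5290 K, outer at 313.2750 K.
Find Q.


dT = 81.2540 K
ln(ro/ri) = 0.8755
Q = 2*pi*13.5380*40.1240*81.2540 / 0.8755 = 316769.0247 W

316769.0247 W


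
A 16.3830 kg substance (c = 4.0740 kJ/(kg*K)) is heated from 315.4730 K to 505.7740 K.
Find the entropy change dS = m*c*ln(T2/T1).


T2/T1 = 1.6032
ln(T2/T1) = 0.4720
dS = 16.3830 * 4.0740 * 0.4720 = 31.5045 kJ/K

31.5045 kJ/K


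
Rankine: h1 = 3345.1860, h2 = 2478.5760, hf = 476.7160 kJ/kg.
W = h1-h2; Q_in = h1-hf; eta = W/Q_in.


W = 866.6100 kJ/kg
Q_in = 2868.4700 kJ/kg
eta = 0.3021 = 30.2116%

eta = 30.2116%


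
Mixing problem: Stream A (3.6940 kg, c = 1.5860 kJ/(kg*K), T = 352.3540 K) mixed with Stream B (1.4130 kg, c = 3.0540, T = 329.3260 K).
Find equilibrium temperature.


num = 3485.4719
den = 10.1740
Tf = 342.5867 K

342.5867 K


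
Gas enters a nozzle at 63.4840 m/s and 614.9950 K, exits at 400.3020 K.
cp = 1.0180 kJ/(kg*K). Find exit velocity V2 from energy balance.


dT = 214.6930 K
2*cp*1000*dT = 437114.9480
V1^2 = 4030.2183
V2 = sqrt(441145.1663) = 664.1876 m/s

664.1876 m/s


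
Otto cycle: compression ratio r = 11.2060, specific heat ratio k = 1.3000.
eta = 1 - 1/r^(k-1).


r^(k-1) = 2.0646
eta = 1 - 1/2.0646 = 0.5156 = 51.5644%

51.5644%


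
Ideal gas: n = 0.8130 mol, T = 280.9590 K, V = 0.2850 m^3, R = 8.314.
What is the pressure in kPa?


P = nRT/V = 0.8130 * 8.314 * 280.9590 / 0.2850
= 1899.0811 / 0.2850 = 6663.4425 Pa = 6.6634 kPa

6.6634 kPa


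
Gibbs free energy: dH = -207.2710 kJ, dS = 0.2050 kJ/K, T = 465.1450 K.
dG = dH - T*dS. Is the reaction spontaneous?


T*dS = 465.1450 * 0.2050 = 95.3547 kJ
dG = -207.2710 - 95.3547 = -302.6257 kJ (spontaneous)

dG = -302.6257 kJ, spontaneous


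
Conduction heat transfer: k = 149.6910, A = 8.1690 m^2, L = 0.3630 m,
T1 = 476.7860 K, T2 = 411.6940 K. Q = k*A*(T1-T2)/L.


dT = 65.0920 K
Q = 149.6910 * 8.1690 * 65.0920 / 0.3630 = 219273.2110 W

219273.2110 W


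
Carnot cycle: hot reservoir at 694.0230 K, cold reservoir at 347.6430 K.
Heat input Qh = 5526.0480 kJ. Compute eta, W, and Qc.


eta = 1 - 347.6430/694.0230 = 0.4991
W = 0.4991 * 5526.0480 = 2757.9958 kJ
Qc = 5526.0480 - 2757.9958 = 2768.0522 kJ

eta = 49.9090%, W = 2757.9958 kJ, Qc = 2768.0522 kJ


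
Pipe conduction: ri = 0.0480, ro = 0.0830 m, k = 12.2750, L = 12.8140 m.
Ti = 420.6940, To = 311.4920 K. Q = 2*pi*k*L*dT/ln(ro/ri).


dT = 109.2020 K
ln(ro/ri) = 0.5476
Q = 2*pi*12.2750*12.8140*109.2020 / 0.5476 = 197070.6001 W

197070.6001 W


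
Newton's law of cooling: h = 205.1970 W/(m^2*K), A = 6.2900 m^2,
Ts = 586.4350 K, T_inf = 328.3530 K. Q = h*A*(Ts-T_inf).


dT = 258.0820 K
Q = 205.1970 * 6.2900 * 258.0820 = 333103.6320 W

333103.6320 W


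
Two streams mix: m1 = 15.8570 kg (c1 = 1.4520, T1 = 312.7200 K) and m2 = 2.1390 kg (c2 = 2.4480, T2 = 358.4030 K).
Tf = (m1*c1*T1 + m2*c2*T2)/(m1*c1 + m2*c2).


num = 9076.8747
den = 28.2606
Tf = 321.1844 K

321.1844 K


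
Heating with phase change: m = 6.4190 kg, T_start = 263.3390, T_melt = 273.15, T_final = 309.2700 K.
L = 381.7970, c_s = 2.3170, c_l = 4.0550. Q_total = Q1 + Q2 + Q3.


Q1 (sensible, solid) = 6.4190 * 2.3170 * 9.8110 = 145.9173 kJ
Q2 (latent) = 6.4190 * 381.7970 = 2450.7549 kJ
Q3 (sensible, liquid) = 6.4190 * 4.0550 * 36.1200 = 940.1691 kJ
Q_total = 3536.8413 kJ

3536.8413 kJ


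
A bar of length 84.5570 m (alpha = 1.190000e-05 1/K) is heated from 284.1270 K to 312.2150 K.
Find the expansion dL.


dT = 28.0880 K
dL = 1.190000e-05 * 84.5570 * 28.0880 = 0.028263 m
L_final = 84.585263 m

dL = 0.028263 m


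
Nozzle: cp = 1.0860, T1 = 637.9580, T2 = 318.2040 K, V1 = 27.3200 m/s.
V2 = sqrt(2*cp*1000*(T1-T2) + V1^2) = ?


dT = 319.7540 K
2*cp*1000*dT = 694505.6880
V1^2 = 746.3824
V2 = sqrt(695252.0704) = 833.8178 m/s

833.8178 m/s


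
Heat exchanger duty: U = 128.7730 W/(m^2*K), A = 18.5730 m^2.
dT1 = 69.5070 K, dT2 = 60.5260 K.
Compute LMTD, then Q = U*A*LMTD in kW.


LMTD = 64.9130 K
Q = 128.7730 * 18.5730 * 64.9130 = 155252.4495 W = 155.2524 kW

155.2524 kW


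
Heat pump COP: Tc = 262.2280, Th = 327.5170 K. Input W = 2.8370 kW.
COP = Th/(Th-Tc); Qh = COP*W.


COP = 327.5170 / 65.2890 = 5.0164
Qh = 5.0164 * 2.8370 = 14.2316 kW

COP = 5.0164, Qh = 14.2316 kW


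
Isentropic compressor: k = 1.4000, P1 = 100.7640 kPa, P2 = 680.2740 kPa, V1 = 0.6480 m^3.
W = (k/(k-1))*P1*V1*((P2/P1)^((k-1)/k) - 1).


(k-1)/k = 0.2857
(P2/P1)^exp = 1.7257
W = 3.5000 * 100.7640 * 0.6480 * (1.7257 - 1) = 165.8462 kJ

165.8462 kJ


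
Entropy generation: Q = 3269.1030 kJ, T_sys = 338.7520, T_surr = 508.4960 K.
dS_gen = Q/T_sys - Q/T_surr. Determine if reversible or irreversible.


dS_sys = 3269.1030/338.7520 = 9.6504 kJ/K
dS_surr = -3269.1030/508.4960 = -6.4290 kJ/K
dS_gen = 9.6504 - 6.4290 = 3.2215 kJ/K (irreversible)

dS_gen = 3.2215 kJ/K, irreversible


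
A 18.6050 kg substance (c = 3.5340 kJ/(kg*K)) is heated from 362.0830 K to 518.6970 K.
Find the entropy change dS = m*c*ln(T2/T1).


T2/T1 = 1.4325
ln(T2/T1) = 0.3594
dS = 18.6050 * 3.5340 * 0.3594 = 23.6336 kJ/K

23.6336 kJ/K


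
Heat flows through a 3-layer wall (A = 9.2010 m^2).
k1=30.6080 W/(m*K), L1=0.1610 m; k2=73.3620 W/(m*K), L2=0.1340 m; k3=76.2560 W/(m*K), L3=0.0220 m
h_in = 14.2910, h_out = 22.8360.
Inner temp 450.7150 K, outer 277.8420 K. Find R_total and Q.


R_conv_in = 1/(14.2910*9.2010) = 0.0076
R_1 = 0.1610/(30.6080*9.2010) = 0.0006
R_2 = 0.1340/(73.3620*9.2010) = 0.0002
R_3 = 0.0220/(76.2560*9.2010) = 3.1355e-05
R_conv_out = 1/(22.8360*9.2010) = 0.0048
R_total = 0.0132 K/W
Q = 172.8730 / 0.0132 = 13130.3277 W

R_total = 0.0132 K/W, Q = 13130.3277 W


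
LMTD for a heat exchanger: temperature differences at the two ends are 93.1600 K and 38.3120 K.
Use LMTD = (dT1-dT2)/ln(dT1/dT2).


dT1/dT2 = 2.4316
ln(dT1/dT2) = 0.8886
LMTD = 54.8480 / 0.8886 = 61.7272 K

61.7272 K


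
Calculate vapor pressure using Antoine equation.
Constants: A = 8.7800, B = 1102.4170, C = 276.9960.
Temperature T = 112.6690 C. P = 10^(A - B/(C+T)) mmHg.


C+T = 389.6650
B/(C+T) = 2.8291
log10(P) = 8.7800 - 2.8291 = 5.9509
P = 10^5.9509 = 893016.7081 mmHg

893016.7081 mmHg


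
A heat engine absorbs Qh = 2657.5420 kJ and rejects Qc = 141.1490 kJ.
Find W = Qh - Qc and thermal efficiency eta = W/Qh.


W = 2657.5420 - 141.1490 = 2516.3930 kJ
eta = 2516.3930 / 2657.5420 = 0.9469 = 94.6887%

W = 2516.3930 kJ, eta = 94.6887%


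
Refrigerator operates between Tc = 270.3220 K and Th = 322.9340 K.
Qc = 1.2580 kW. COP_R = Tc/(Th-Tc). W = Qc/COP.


COP = 270.3220 / 52.6120 = 5.1380
W = 1.2580 / 5.1380 = 0.2448 kW

COP = 5.1380, W = 0.2448 kW


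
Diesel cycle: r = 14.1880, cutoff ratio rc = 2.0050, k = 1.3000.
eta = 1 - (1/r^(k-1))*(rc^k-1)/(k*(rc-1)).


r^(k-1) = 2.2160
rc^k = 2.4703
eta = 0.4922 = 49.2170%

49.2170%


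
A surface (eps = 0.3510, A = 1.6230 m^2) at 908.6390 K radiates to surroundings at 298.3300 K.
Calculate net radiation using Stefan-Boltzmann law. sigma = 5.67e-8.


T^4 = 6.8166e+11
Tsurr^4 = 7.9211e+09
Q = 0.3510 * 5.67e-8 * 1.6230 * 6.7374e+11 = 21761.9570 W

21761.9570 W


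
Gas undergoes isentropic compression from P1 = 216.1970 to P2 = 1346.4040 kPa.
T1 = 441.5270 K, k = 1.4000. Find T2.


(k-1)/k = 0.2857
(P2/P1)^exp = 1.6864
T2 = 441.5270 * 1.6864 = 744.5733 K

744.5733 K


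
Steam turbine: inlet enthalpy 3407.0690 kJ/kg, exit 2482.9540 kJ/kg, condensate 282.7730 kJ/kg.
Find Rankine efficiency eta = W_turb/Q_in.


W = 924.1150 kJ/kg
Q_in = 3124.2960 kJ/kg
eta = 0.2958 = 29.5783%

eta = 29.5783%


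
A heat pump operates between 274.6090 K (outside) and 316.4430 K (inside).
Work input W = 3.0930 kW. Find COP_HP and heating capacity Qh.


COP = 316.4430 / 41.8340 = 7.5643
Qh = 7.5643 * 3.0930 = 23.3962 kW

COP = 7.5643, Qh = 23.3962 kW


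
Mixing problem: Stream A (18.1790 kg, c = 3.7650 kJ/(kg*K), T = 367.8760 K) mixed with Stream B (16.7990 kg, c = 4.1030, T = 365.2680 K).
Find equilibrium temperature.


num = 50355.4517
den = 137.3702
Tf = 366.5674 K

366.5674 K


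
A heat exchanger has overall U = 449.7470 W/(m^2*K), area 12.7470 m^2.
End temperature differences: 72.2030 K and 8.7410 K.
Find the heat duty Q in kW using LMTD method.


LMTD = 30.0560 K
Q = 449.7470 * 12.7470 * 30.0560 = 172308.9258 W = 172.3089 kW

172.3089 kW


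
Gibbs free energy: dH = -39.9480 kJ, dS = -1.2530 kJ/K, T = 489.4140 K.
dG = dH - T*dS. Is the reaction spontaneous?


T*dS = 489.4140 * -1.2530 = -613.2357 kJ
dG = -39.9480 + 613.2357 = 573.2877 kJ (non-spontaneous)

dG = 573.2877 kJ, non-spontaneous


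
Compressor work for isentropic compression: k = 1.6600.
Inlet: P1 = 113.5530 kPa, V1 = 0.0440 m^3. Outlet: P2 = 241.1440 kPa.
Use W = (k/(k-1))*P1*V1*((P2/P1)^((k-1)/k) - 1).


(k-1)/k = 0.3976
(P2/P1)^exp = 1.3491
W = 2.5152 * 113.5530 * 0.0440 * (1.3491 - 1) = 4.3869 kJ

4.3869 kJ


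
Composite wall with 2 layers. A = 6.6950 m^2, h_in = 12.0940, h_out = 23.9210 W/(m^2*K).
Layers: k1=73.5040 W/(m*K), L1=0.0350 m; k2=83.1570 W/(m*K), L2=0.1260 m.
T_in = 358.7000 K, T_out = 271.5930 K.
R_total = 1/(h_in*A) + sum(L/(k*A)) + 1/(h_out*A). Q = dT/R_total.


R_conv_in = 1/(12.0940*6.6950) = 0.0124
R_1 = 0.0350/(73.5040*6.6950) = 7.1122e-05
R_2 = 0.1260/(83.1570*6.6950) = 0.0002
R_conv_out = 1/(23.9210*6.6950) = 0.0062
R_total = 0.0189 K/W
Q = 87.1070 / 0.0189 = 4610.8120 W

R_total = 0.0189 K/W, Q = 4610.8120 W


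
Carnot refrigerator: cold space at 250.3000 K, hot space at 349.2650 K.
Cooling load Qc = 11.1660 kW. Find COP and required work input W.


COP = 250.3000 / 98.9650 = 2.5292
W = 11.1660 / 2.5292 = 4.4149 kW

COP = 2.5292, W = 4.4149 kW
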